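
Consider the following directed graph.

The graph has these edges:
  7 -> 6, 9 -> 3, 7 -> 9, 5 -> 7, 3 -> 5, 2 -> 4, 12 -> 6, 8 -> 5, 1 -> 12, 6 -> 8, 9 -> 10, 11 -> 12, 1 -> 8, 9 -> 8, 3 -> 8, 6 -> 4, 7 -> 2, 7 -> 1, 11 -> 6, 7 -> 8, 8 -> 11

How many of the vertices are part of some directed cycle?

A vertex is on a directed cycle iff it belongs to a strongly connected component of size ≥ 2 (or has a self-loop).
The vertices on cycles are {1, 3, 5, 6, 7, 8, 9, 11, 12} — 9 in total.

9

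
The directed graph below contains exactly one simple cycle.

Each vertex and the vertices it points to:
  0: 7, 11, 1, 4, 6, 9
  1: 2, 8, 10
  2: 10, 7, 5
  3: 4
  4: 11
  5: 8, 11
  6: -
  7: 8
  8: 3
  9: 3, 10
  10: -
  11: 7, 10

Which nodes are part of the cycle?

3, 4, 7, 8, 11

DFS with gray/black marking from 4:
4 gray
  11 gray
    7 gray
      8 gray
        3 gray
          3→4: 4 is gray → back edge
Back edge closes the cycle 4 → 11 → 7 → 8 → 3 → 4; its vertices are {3, 4, 7, 8, 11}.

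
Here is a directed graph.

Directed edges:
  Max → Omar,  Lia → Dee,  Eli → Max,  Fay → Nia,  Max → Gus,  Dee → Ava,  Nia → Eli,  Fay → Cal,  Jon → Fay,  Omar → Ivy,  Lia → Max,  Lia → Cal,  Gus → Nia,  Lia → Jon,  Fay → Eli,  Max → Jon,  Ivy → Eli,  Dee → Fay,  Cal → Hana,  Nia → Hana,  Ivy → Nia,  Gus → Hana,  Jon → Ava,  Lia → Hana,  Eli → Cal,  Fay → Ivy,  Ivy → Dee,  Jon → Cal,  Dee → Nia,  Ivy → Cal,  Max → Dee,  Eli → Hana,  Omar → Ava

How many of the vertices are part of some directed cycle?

A vertex is on a directed cycle iff it belongs to a strongly connected component of size ≥ 2 (or has a self-loop).
The vertices on cycles are {Dee, Eli, Fay, Gus, Ivy, Jon, Max, Nia, Omar} — 9 in total.

9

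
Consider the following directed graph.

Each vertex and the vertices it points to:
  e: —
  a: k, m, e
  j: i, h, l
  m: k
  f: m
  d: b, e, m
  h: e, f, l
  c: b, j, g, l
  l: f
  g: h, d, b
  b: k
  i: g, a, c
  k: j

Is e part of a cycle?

No

e lies on a cycle iff there is a path from e back to itself.
Exploring from e, it never reaches itself; equivalently, its strongly connected component is a singleton.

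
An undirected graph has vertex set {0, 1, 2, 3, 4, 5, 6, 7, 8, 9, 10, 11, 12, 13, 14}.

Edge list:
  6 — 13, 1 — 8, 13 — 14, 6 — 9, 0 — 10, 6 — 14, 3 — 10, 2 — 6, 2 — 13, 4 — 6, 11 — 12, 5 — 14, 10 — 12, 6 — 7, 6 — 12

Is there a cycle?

DFS, tracking each vertex's parent; an edge to a visited non-parent vertex closes a cycle.
Start from 14:
visit 14 (parent –)
  visit 13 (parent 14)
    visit 6 (parent 13)
      visit 4 (parent 6)
        4–6: parent, skip
      visit 2 (parent 6)
        2–13: 13 visited and ≠ parent → cycle
Cycle: 13 – 6 – 2 – 13.

Yes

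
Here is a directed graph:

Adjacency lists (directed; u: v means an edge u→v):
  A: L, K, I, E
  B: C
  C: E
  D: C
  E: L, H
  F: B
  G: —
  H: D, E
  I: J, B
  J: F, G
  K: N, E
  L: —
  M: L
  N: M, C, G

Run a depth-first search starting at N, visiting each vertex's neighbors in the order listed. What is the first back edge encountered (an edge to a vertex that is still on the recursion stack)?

DFS from N (visiting each vertex's neighbors in the order listed); mark gray on enter, black on exit:
N gray
  M gray
    L gray
    L black
  M black
  C gray
    E gray
      E→L: L black — skip
      H gray
        D gray
          D→C: C is gray → back edge
First back edge: D → C.

D->C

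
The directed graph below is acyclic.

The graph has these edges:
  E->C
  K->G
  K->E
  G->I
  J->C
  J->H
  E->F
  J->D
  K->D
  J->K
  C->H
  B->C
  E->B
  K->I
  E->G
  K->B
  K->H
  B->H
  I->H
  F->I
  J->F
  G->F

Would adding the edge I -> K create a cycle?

Yes

Adding I→K creates a cycle iff K can already reach I.
Path from K: K → I.
So K → … → I → K is a cycle.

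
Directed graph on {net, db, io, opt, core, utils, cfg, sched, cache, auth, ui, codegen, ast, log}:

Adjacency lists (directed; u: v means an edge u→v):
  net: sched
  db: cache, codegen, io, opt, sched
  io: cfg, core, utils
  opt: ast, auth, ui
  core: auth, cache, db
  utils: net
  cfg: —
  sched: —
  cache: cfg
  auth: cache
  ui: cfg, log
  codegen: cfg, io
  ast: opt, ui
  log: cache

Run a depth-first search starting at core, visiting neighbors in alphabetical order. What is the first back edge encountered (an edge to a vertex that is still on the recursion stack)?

io->core

DFS from core (visiting neighbors in alphabetical order); mark gray on enter, black on exit:
core gray
  auth gray
    cache gray
      cfg gray
      cfg black
    cache black
  auth black
  core→cache: cache black — skip
  db gray
    db→cache: cache black — skip
    codegen gray
      codegen→cfg: cfg black — skip
      io gray
        io→cfg: cfg black — skip
        io→core: core is gray → back edge
First back edge: io → core.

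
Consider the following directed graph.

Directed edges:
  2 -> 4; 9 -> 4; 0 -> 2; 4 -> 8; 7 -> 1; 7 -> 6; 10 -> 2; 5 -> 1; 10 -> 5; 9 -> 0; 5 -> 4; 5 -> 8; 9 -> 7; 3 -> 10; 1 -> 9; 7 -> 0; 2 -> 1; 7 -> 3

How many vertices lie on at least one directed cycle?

8

A vertex is on a directed cycle iff it belongs to a strongly connected component of size ≥ 2 (or has a self-loop).
The vertices on cycles are {0, 1, 2, 3, 5, 7, 9, 10} — 8 in total.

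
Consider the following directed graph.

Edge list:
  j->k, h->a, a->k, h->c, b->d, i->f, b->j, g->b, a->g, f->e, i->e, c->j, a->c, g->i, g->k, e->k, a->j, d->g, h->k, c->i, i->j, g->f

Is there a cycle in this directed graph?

Yes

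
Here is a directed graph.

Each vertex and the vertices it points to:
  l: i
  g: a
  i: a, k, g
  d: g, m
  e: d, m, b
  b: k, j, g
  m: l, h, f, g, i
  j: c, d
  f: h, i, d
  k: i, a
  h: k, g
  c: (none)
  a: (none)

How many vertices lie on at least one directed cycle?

5

A vertex is on a directed cycle iff it belongs to a strongly connected component of size ≥ 2 (or has a self-loop).
The vertices on cycles are {d, f, i, k, m} — 5 in total.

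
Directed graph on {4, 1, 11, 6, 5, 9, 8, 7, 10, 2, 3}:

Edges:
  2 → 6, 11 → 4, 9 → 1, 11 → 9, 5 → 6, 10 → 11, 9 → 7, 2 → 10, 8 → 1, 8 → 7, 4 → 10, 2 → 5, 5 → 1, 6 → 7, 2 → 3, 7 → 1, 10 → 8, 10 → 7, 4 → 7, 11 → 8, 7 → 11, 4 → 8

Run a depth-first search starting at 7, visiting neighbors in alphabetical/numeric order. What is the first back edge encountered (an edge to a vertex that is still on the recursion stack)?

DFS from 7 (visiting neighbors in alphabetical/numeric order); mark gray on enter, black on exit:
7 gray
  1 gray
  1 black
  11 gray
    4 gray
      4→7: 7 is gray → back edge
First back edge: 4 → 7.

4->7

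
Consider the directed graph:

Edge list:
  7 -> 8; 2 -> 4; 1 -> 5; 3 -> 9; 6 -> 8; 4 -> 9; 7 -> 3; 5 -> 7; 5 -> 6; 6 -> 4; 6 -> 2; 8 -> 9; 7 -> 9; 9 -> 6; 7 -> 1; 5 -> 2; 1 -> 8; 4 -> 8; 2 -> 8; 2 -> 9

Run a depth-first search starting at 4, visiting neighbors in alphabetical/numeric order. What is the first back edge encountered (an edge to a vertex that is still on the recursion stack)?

2→4

DFS from 4 (visiting neighbors in alphabetical/numeric order); mark gray on enter, black on exit:
4 gray
  8 gray
    9 gray
      6 gray
        2 gray
          2→4: 4 is gray → back edge
First back edge: 2 → 4.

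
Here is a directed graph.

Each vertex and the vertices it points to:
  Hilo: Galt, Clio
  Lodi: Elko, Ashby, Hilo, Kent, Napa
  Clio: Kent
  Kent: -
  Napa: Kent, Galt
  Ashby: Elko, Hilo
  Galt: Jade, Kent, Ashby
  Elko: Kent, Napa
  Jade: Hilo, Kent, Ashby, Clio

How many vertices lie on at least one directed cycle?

6

A vertex is on a directed cycle iff it belongs to a strongly connected component of size ≥ 2 (or has a self-loop).
The vertices on cycles are {Elko, Galt, Hilo, Jade, Napa, Ashby} — 6 in total.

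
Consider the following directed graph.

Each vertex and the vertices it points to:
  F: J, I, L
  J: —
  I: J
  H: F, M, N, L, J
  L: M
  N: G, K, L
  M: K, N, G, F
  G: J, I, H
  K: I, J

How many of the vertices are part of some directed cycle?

A vertex is on a directed cycle iff it belongs to a strongly connected component of size ≥ 2 (or has a self-loop).
The vertices on cycles are {F, G, H, L, M, N} — 6 in total.

6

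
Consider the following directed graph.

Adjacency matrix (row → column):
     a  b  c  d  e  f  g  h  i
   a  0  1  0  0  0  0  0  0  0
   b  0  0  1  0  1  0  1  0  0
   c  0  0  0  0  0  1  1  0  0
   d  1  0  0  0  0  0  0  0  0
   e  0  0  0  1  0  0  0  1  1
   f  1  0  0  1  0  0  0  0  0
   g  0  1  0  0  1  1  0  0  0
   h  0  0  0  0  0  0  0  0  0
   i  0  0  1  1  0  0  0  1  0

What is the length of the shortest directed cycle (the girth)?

2

For each vertex v, BFS finds the shortest path from v back to v.
The shortest such closed walk is g → b → g, length 2.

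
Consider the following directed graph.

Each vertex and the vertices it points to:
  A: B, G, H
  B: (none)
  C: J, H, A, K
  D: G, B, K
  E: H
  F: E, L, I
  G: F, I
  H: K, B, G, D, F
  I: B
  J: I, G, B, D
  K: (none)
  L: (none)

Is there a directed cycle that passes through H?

Yes

H is on a cycle iff H can reach itself via ≥1 edge.
H → F → E → H — yes.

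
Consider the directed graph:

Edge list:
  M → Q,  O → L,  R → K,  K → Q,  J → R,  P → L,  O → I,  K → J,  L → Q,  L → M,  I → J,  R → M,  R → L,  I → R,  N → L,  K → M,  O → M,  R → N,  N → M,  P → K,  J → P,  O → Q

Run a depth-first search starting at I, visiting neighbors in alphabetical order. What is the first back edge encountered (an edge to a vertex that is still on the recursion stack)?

DFS from I (visiting neighbors in alphabetical order); mark gray on enter, black on exit:
I gray
  J gray
    P gray
      K gray
        K→J: J is gray → back edge
First back edge: K → J.

K->J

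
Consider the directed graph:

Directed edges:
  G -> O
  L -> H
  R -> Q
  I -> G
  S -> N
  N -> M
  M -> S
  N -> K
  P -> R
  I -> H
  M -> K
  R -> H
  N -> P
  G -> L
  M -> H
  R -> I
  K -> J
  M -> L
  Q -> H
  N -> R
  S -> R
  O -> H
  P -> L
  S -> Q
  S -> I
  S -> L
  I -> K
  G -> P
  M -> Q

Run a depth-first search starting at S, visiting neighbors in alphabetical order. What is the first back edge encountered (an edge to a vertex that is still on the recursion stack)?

R→I

DFS from S (visiting neighbors in alphabetical order); mark gray on enter, black on exit:
S gray
  I gray
    G gray
      L gray
        H gray
        H black
      L black
      O gray
        O→H: H black — skip
      O black
      P gray
        P→L: L black — skip
        R gray
          R→H: H black — skip
          R→I: I is gray → back edge
First back edge: R → I.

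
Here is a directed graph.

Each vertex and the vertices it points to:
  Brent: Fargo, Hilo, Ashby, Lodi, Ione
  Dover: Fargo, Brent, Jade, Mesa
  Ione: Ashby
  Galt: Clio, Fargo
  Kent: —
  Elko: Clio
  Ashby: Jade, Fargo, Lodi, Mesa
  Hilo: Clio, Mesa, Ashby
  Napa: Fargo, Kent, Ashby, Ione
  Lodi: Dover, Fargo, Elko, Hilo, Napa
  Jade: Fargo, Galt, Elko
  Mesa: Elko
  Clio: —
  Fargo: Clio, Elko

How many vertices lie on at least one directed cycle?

A vertex is on a directed cycle iff it belongs to a strongly connected component of size ≥ 2 (or has a self-loop).
The vertices on cycles are {Hilo, Ione, Lodi, Napa, Ashby, Brent, Dover} — 7 in total.

7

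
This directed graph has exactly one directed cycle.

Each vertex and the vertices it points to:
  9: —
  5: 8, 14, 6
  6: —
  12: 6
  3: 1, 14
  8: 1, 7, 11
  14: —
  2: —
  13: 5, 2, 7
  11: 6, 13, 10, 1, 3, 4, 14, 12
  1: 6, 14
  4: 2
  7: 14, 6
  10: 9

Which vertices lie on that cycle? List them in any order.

5, 8, 11, 13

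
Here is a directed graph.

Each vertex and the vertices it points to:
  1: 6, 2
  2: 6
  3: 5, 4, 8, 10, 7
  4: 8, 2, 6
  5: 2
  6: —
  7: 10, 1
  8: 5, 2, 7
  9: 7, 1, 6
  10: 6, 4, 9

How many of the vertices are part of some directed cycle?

A vertex is on a directed cycle iff it belongs to a strongly connected component of size ≥ 2 (or has a self-loop).
The vertices on cycles are {4, 7, 8, 9, 10} — 5 in total.

5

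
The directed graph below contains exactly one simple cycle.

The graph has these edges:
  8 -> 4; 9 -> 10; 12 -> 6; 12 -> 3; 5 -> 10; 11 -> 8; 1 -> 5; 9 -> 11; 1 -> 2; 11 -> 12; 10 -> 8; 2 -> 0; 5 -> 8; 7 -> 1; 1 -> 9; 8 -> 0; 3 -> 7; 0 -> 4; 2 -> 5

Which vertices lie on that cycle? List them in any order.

DFS with gray/black marking from 1:
1 gray
  5 gray
    8 gray
      0 gray
        4 gray
        4 black
      0 black
      8→4: 4 black — skip
    8 black
    10 gray
      10→8: 8 black — skip
    10 black
  5 black
  2 gray
    2→0: 0 black — skip
    2→5: 5 black — skip
  2 black
  9 gray
    9→10: 10 black — skip
    11 gray
      11→8: 8 black — skip
      12 gray
        3 gray
          7 gray
            7→1: 1 is gray → back edge
Back edge closes the cycle 1 → 9 → 11 → 12 → 3 → 7 → 1; its vertices are {1, 3, 7, 9, 11, 12}.

1, 3, 7, 9, 11, 12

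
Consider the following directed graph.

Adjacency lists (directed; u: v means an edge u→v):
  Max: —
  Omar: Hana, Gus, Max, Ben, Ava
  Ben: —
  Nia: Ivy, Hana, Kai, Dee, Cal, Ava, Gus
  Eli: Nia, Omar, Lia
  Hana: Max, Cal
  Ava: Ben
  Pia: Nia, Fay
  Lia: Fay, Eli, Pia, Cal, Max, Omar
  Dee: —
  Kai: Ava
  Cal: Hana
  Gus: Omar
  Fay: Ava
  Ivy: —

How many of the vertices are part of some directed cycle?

A vertex is on a directed cycle iff it belongs to a strongly connected component of size ≥ 2 (or has a self-loop).
The vertices on cycles are {Cal, Eli, Gus, Lia, Hana, Omar} — 6 in total.

6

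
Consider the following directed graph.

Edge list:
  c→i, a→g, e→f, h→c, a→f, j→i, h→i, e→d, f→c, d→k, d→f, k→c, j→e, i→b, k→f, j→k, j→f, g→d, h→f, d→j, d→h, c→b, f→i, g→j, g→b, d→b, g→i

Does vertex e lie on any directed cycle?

Yes

e is on a cycle iff e can reach itself via ≥1 edge.
e → d → j → e — yes.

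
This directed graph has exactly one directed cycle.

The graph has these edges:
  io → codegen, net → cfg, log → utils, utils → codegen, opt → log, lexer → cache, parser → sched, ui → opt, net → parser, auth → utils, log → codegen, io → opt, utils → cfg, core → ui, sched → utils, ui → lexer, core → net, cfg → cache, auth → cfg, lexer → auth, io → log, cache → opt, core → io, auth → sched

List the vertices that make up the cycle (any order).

cfg, log, opt, cache, utils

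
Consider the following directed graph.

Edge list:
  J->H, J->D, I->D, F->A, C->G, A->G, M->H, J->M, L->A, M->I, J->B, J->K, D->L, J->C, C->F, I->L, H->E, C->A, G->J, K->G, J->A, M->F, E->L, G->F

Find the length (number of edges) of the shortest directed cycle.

3

For each vertex v, BFS finds the shortest path from v back to v.
The shortest such closed walk is J → K → G → J, length 3.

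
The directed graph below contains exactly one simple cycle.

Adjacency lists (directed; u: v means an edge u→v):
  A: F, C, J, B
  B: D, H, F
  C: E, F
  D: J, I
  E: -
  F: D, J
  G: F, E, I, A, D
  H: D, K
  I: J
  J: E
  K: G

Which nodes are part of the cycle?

A, B, G, H, K

DFS with gray/black marking from A:
A gray
  F gray
    D gray
      J gray
        E gray
        E black
      J black
      I gray
        I→J: J black — skip
      I black
    D black
    F→J: J black — skip
  F black
  C gray
    C→E: E black — skip
    C→F: F black — skip
  C black
  A→J: J black — skip
  B gray
    B→D: D black — skip
    H gray
      H→D: D black — skip
      K gray
        G gray
          G→F: F black — skip
          G→E: E black — skip
          G→I: I black — skip
          G→A: A is gray → back edge
Back edge closes the cycle A → B → H → K → G → A; its vertices are {A, B, G, H, K}.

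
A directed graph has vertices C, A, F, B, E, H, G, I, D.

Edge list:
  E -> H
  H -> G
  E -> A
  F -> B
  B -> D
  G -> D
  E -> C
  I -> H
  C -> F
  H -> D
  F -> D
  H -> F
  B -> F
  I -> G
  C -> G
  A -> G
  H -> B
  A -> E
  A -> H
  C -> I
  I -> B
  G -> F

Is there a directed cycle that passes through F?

Yes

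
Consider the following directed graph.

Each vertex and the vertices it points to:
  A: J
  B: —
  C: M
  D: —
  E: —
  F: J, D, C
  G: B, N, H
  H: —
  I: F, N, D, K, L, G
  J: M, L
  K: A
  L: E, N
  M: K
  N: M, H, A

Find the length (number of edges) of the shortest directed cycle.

4

For each vertex v, BFS finds the shortest path from v back to v.
The shortest such closed walk is K → A → J → M → K, length 4.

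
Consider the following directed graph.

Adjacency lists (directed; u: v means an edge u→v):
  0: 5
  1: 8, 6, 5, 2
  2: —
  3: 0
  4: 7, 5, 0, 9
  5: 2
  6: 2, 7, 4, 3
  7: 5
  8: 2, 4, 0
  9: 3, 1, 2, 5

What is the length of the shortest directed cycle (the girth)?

4

For each vertex v, BFS finds the shortest path from v back to v.
The shortest such closed walk is 9 → 1 → 8 → 4 → 9, length 4.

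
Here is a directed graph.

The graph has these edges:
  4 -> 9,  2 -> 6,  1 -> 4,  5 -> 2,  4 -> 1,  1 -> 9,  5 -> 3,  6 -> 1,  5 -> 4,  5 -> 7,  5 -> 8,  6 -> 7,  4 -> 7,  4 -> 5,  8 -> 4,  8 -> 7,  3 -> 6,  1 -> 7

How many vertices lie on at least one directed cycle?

A vertex is on a directed cycle iff it belongs to a strongly connected component of size ≥ 2 (or has a self-loop).
The vertices on cycles are {1, 2, 3, 4, 5, 6, 8} — 7 in total.

7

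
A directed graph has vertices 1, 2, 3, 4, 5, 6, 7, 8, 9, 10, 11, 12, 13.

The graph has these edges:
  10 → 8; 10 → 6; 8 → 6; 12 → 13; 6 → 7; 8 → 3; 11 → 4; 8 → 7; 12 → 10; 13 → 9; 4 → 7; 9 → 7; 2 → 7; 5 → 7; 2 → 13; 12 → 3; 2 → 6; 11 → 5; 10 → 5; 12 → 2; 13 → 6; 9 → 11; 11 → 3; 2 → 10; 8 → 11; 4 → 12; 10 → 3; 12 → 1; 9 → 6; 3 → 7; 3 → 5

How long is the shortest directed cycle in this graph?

5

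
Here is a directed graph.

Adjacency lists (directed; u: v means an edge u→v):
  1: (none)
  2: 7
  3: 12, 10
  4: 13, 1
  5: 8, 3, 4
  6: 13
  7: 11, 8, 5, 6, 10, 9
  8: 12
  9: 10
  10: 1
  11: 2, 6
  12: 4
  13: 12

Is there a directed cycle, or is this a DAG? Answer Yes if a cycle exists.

Yes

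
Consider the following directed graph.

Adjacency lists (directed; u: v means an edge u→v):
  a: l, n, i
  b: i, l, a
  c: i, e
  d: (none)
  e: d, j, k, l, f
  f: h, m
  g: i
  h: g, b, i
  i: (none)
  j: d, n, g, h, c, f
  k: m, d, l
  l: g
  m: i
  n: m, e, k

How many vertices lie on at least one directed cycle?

A vertex is on a directed cycle iff it belongs to a strongly connected component of size ≥ 2 (or has a self-loop).
The vertices on cycles are {a, b, c, e, f, h, j, n} — 8 in total.

8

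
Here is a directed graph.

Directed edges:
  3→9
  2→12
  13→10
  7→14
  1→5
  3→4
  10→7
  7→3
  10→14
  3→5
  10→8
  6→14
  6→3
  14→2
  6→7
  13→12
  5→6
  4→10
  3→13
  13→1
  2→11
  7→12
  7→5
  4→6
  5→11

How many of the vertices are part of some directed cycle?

8

A vertex is on a directed cycle iff it belongs to a strongly connected component of size ≥ 2 (or has a self-loop).
The vertices on cycles are {1, 3, 4, 5, 6, 7, 10, 13} — 8 in total.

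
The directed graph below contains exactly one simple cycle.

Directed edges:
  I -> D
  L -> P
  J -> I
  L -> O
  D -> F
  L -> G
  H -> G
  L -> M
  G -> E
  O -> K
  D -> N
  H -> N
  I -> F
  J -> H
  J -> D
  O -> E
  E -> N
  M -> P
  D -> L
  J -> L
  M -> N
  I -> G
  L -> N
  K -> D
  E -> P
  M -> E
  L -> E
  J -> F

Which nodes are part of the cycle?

DFS with gray/black marking from D:
D gray
  N gray
  N black
  L gray
    O gray
      K gray
        K→D: D is gray → back edge
Back edge closes the cycle D → L → O → K → D; its vertices are {D, K, L, O}.

D, K, L, O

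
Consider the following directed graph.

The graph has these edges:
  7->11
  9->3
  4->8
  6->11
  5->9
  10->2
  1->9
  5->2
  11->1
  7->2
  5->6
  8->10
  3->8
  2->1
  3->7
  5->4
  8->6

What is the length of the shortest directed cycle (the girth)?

5

For each vertex v, BFS finds the shortest path from v back to v.
The shortest such closed walk is 9 → 3 → 7 → 2 → 1 → 9, length 5.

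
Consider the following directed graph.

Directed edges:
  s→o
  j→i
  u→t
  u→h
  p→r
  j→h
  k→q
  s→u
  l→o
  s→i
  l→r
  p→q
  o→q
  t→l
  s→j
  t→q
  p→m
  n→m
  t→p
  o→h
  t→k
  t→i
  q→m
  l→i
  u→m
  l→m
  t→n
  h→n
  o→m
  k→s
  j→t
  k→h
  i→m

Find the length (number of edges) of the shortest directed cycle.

For each vertex v, BFS finds the shortest path from v back to v.
The shortest such closed walk is t → k → s → u → t, length 4.

4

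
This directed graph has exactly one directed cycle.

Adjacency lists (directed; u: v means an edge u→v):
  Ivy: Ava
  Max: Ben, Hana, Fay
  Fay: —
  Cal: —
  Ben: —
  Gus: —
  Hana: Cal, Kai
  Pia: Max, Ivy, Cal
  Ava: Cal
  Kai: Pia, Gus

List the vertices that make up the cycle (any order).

Kai, Max, Pia, Hana

DFS with gray/black marking from Pia:
Pia gray
  Max gray
    Ben gray
    Ben black
    Hana gray
      Cal gray
      Cal black
      Kai gray
        Kai→Pia: Pia is gray → back edge
Back edge closes the cycle Pia → Max → Hana → Kai → Pia; its vertices are {Kai, Max, Pia, Hana}.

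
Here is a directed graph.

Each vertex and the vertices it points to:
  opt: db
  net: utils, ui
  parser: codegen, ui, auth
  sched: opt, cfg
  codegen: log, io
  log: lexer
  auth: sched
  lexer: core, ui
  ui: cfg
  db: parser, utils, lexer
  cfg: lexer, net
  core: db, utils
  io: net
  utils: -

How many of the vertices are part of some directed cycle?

13

A vertex is on a directed cycle iff it belongs to a strongly connected component of size ≥ 2 (or has a self-loop).
The vertices on cycles are {db, io, ui, cfg, log, net, opt, auth, core, lexer, sched, parser, codegen} — 13 in total.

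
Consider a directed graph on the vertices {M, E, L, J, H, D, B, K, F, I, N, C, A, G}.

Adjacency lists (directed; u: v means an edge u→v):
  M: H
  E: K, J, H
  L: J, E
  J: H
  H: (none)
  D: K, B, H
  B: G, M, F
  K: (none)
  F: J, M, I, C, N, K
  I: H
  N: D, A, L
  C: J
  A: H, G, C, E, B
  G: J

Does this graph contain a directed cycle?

Yes

DFS with white/gray/black marking, starting from D:
D gray
  K gray
  K black
  B gray
    G gray
      J gray
        H gray
        H black
      J black
    G black
    M gray
      M→H: H black — skip
    M black
    F gray
      F→J: J black — skip
      F→M: M black — skip
      I gray
        I→H: H black — skip
      I black
      C gray
        C→J: J black — skip
      C black
      N gray
        N→D: D is gray → back edge
Back edge found, so a cycle exists: D → B → F → N → D.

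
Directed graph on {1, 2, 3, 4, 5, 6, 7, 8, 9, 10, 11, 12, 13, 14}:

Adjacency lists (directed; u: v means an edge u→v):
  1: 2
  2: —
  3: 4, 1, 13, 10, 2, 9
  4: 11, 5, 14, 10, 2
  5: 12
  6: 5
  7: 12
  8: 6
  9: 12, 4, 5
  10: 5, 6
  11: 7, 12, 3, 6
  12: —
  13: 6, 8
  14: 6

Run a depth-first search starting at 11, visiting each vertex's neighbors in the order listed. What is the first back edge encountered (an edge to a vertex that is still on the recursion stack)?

4->11

DFS from 11 (visiting each vertex's neighbors in the order listed); mark gray on enter, black on exit:
11 gray
  7 gray
    12 gray
    12 black
  7 black
  11→12: 12 black — skip
  3 gray
    4 gray
      4→11: 11 is gray → back edge
First back edge: 4 → 11.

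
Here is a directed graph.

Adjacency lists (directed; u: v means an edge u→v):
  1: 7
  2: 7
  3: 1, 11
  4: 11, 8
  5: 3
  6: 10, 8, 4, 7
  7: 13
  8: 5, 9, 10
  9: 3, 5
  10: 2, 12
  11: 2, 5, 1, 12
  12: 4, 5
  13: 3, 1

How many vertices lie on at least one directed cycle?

12

A vertex is on a directed cycle iff it belongs to a strongly connected component of size ≥ 2 (or has a self-loop).
The vertices on cycles are {1, 2, 3, 4, 5, 7, 8, 9, 10, 11, 12, 13} — 12 in total.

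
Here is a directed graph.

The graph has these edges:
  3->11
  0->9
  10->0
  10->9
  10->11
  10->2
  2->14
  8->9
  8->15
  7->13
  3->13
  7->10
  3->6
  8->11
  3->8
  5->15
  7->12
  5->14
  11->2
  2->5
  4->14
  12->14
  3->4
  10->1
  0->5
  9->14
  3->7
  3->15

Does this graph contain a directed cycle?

No

DFS with white/gray/black marking, starting from 14:
14 gray
14 black
0 gray
  9 gray
    9→14: 14 black — skip
  9 black
  5 gray
    5→14: 14 black — skip
    15 gray
    15 black
  5 black
0 black
1 gray
1 black
2 gray
  2→5: 5 black — skip
  2→14: 14 black — skip
2 black
3 gray
  7 gray
    12 gray
      12→14: 14 black — skip
    12 black
    13 gray
    13 black
    10 gray
      10→2: 2 black — skip
      10→1: 1 black — skip
      11 gray
        11→2: 2 black — skip
      11 black
      10→0: 0 black — skip
      10→9: 9 black — skip
    10 black
  7 black
  3→15: 15 black — skip
  3→13: 13 black — skip
  8 gray
    8→11: 11 black — skip
    8→9: 9 black — skip
    8→15: 15 black — skip
  8 black
  3→11: 11 black — skip
  6 gray
  6 black
  4 gray
    4→14: 14 black — skip
  4 black
3 black
Every edge goes to a white or black vertex — no back edge, so the graph is acyclic.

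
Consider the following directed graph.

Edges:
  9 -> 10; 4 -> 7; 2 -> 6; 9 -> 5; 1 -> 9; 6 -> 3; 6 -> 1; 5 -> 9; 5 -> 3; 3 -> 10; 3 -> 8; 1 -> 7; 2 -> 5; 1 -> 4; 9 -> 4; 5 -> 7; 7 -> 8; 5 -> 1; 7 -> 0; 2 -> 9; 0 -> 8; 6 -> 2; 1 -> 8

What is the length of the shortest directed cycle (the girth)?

2

For each vertex v, BFS finds the shortest path from v back to v.
The shortest such closed walk is 2 → 6 → 2, length 2.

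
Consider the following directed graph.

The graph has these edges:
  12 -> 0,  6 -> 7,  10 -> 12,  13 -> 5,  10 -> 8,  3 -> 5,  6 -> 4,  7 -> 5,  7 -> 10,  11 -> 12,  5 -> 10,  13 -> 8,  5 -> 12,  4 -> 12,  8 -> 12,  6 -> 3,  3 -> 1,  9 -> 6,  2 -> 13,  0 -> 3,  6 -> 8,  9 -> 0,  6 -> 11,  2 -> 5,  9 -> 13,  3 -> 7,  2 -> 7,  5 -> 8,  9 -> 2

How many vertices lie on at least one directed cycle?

7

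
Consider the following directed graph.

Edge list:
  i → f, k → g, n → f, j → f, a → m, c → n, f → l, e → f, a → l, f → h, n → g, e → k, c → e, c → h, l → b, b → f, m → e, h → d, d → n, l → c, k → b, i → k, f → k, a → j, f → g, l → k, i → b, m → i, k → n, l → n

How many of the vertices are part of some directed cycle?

A vertex is on a directed cycle iff it belongs to a strongly connected component of size ≥ 2 (or has a self-loop).
The vertices on cycles are {b, c, d, e, f, h, k, l, n} — 9 in total.

9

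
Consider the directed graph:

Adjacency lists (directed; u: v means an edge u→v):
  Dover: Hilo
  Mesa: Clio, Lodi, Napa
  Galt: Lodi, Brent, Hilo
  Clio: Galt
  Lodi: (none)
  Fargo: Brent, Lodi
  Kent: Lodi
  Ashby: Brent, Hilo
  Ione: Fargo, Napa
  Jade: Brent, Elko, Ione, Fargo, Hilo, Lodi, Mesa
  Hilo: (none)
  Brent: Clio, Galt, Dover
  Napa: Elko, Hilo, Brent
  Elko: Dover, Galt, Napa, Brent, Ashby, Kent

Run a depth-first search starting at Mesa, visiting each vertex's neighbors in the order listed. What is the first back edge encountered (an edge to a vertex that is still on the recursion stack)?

Brent->Clio

DFS from Mesa (visiting each vertex's neighbors in the order listed); mark gray on enter, black on exit:
Mesa gray
  Clio gray
    Galt gray
      Lodi gray
      Lodi black
      Brent gray
        Brent→Clio: Clio is gray → back edge
First back edge: Brent → Clio.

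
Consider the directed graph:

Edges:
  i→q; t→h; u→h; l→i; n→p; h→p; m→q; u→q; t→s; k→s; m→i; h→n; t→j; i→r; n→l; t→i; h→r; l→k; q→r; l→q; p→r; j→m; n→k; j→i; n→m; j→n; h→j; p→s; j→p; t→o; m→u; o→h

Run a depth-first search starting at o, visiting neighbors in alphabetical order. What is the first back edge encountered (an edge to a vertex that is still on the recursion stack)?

u→h

DFS from o (visiting neighbors in alphabetical order); mark gray on enter, black on exit:
o gray
  h gray
    j gray
      i gray
        q gray
          r gray
          r black
        q black
        i→r: r black — skip
      i black
      m gray
        m→i: i black — skip
        m→q: q black — skip
        u gray
          u→h: h is gray → back edge
First back edge: u → h.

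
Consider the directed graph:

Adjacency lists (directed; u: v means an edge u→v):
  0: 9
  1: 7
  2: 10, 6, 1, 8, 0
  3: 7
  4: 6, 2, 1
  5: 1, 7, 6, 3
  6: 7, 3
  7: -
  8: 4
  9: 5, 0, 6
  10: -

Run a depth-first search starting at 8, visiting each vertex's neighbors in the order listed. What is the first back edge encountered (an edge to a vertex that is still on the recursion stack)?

2->8

DFS from 8 (visiting each vertex's neighbors in the order listed); mark gray on enter, black on exit:
8 gray
  4 gray
    6 gray
      7 gray
      7 black
      3 gray
        3→7: 7 black — skip
      3 black
    6 black
    2 gray
      10 gray
      10 black
      2→6: 6 black — skip
      1 gray
        1→7: 7 black — skip
      1 black
      2→8: 8 is gray → back edge
First back edge: 2 → 8.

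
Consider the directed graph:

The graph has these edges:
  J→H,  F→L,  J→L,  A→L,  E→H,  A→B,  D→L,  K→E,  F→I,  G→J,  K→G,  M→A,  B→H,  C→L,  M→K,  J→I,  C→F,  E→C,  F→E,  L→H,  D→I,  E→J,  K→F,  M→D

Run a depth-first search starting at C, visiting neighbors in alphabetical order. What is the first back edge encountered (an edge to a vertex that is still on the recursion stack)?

E→C

DFS from C (visiting neighbors in alphabetical order); mark gray on enter, black on exit:
C gray
  F gray
    E gray
      E→C: C is gray → back edge
First back edge: E → C.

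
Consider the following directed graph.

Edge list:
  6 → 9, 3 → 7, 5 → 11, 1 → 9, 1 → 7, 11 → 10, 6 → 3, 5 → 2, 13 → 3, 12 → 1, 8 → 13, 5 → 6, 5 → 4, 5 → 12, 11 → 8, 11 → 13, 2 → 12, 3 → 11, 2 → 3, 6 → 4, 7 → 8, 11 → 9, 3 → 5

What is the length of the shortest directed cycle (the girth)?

For each vertex v, BFS finds the shortest path from v back to v.
The shortest such closed walk is 5 → 2 → 3 → 5, length 3.

3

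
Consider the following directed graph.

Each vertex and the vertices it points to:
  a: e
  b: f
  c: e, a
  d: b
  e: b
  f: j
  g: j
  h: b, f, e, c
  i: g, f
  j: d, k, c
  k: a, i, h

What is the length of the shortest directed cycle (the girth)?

4

For each vertex v, BFS finds the shortest path from v back to v.
The shortest such closed walk is j → d → b → f → j, length 4.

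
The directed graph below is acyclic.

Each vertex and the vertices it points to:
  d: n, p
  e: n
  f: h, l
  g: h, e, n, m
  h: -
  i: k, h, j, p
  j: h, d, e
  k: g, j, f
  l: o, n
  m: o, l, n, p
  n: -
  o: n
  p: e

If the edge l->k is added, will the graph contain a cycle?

Adding l→k creates a cycle iff k can already reach l.
Path from k: k → f → l.
So k → … → l → k is a cycle.

Yes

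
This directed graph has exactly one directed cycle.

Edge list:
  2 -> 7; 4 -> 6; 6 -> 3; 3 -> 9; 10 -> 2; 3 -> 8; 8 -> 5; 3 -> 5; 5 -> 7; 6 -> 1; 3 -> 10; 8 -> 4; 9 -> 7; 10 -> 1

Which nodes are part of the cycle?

DFS with gray/black marking from 3:
3 gray
  5 gray
    7 gray
    7 black
  5 black
  8 gray
    8→5: 5 black — skip
    4 gray
      6 gray
        6→3: 3 is gray → back edge
Back edge closes the cycle 3 → 8 → 4 → 6 → 3; its vertices are {3, 4, 6, 8}.

3, 4, 6, 8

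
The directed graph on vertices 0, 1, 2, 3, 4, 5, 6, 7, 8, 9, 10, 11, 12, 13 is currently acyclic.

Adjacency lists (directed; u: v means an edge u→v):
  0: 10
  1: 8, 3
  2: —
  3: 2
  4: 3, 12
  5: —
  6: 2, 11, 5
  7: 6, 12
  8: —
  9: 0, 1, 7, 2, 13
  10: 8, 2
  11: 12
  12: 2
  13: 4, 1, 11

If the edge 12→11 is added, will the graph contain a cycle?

Adding 12→11 creates a cycle iff 11 can already reach 12.
Path from 11: 11 → 12.
So 11 → … → 12 → 11 is a cycle.

Yes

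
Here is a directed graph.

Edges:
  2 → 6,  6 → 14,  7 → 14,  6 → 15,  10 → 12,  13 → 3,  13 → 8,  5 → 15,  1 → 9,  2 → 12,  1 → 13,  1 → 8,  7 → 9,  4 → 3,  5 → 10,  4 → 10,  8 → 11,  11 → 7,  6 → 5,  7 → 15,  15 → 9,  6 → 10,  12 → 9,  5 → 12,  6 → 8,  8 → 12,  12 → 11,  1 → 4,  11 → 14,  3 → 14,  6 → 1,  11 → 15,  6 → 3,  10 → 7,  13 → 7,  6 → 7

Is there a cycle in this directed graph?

DFS with white/gray/black marking, starting from 5:
5 gray
  15 gray
    9 gray
    9 black
  15 black
  12 gray
    11 gray
      7 gray
        14 gray
        14 black
        7→9: 9 black — skip
        7→15: 15 black — skip
      7 black
      11→14: 14 black — skip
      11→15: 15 black — skip
    11 black
    12→9: 9 black — skip
  12 black
  10 gray
    10→12: 12 black — skip
    10→7: 7 black — skip
  10 black
5 black
1 gray
  1→9: 9 black — skip
  4 gray
    4→10: 10 black — skip
    3 gray
      3→14: 14 black — skip
    3 black
  4 black
  13 gray
    8 gray
      8→11: 11 black — skip
      8→12: 12 black — skip
    8 black
    13→7: 7 black — skip
    13→3: 3 black — skip
  13 black
  1→8: 8 black — skip
1 black
2 gray
  2→12: 12 black — skip
  6 gray
    6→3: 3 black — skip
    6→10: 10 black — skip
    6→15: 15 black — skip
    6→14: 14 black — skip
    6→1: 1 black — skip
    6→5: 5 black — skip
    6→7: 7 black — skip
    6→8: 8 black — skip
  6 black
2 black
Every edge goes to a white or black vertex — no back edge, so the graph is acyclic.

No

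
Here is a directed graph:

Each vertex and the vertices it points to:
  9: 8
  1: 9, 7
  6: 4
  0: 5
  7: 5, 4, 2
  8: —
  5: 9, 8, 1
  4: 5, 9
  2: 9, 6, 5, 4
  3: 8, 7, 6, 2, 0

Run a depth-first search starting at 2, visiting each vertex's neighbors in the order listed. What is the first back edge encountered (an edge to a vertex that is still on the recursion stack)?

7->5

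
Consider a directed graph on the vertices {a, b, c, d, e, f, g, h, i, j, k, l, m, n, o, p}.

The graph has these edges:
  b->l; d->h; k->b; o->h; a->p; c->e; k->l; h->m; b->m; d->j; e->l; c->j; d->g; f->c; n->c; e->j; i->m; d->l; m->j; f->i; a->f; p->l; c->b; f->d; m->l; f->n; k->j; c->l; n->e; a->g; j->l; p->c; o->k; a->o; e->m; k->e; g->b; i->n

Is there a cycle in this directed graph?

DFS with white/gray/black marking, starting from j:
j gray
  l gray
  l black
j black
a gray
  f gray
    i gray
      m gray
        m→j: j black — skip
        m→l: l black — skip
      m black
      n gray
        e gray
          e→l: l black — skip
          e→m: m black — skip
          e→j: j black — skip
        e black
        c gray
          c→j: j black — skip
          c→l: l black — skip
          b gray
            b→l: l black — skip
            b→m: m black — skip
          b black
          c→e: e black — skip
        c black
      n black
    i black
    f→n: n black — skip
    f→c: c black — skip
    d gray
      d→j: j black — skip
      h gray
        h→m: m black — skip
      h black
      g gray
        g→b: b black — skip
      g black
      d→l: l black — skip
    d black
  f black
  a→g: g black — skip
  o gray
    k gray
      k→e: e black — skip
      k→j: j black — skip
      k→b: b black — skip
      k→l: l black — skip
    k black
    o→h: h black — skip
  o black
  p gray
    p→l: l black — skip
    p→c: c black — skip
  p black
a black
Every edge goes to a white or black vertex — no back edge, so the graph is acyclic.

No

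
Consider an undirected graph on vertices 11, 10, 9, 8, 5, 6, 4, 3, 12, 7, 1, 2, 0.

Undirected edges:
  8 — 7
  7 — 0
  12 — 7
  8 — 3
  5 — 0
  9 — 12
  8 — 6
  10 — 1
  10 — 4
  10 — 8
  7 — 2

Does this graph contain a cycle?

DFS, tracking each vertex's parent; an edge to a visited non-parent vertex closes a cycle.
Start from 6:
visit 6 (parent –)
  visit 8 (parent 6)
    visit 7 (parent 8)
      visit 0 (parent 7)
        0–7: parent, skip
        visit 5 (parent 0)
          5–0: parent, skip
      visit 2 (parent 7)
        2–7: parent, skip
      7–8: parent, skip
      visit 12 (parent 7)
        12–7: parent, skip
        visit 9 (parent 12)
          9–12: parent, skip
    8–6: parent, skip
    visit 3 (parent 8)
      3–8: parent, skip
    visit 10 (parent 8)
      visit 4 (parent 10)
        4–10: parent, skip
      10–8: parent, skip
      visit 1 (parent 10)
        1–10: parent, skip
visit 11 (parent –)
No non-parent visited neighbor found — the graph is a forest.

No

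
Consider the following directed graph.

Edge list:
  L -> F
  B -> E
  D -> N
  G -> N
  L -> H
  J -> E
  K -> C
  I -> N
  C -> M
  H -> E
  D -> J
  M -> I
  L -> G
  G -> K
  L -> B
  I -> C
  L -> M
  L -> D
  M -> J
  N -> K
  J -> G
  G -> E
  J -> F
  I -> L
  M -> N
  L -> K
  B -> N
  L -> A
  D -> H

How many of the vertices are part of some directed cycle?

10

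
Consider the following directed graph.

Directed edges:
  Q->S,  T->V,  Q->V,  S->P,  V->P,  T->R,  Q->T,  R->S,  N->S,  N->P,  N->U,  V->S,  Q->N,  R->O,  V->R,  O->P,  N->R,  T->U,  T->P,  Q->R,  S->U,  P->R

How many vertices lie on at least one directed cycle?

A vertex is on a directed cycle iff it belongs to a strongly connected component of size ≥ 2 (or has a self-loop).
The vertices on cycles are {O, P, R, S} — 4 in total.

4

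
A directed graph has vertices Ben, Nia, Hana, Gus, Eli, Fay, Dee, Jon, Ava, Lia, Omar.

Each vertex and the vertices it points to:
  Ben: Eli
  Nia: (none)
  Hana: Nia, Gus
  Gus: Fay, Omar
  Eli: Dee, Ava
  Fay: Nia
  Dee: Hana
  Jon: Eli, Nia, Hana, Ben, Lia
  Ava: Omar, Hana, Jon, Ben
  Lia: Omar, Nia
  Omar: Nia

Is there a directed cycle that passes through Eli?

Yes

Eli is on a cycle iff Eli can reach itself via ≥1 edge.
Eli → Ava → Jon → Eli — yes.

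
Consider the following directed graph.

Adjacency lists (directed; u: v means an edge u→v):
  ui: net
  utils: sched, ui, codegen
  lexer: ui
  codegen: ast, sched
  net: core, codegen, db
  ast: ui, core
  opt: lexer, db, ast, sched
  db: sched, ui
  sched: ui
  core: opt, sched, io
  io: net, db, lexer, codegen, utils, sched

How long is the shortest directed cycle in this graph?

For each vertex v, BFS finds the shortest path from v back to v.
The shortest such closed walk is net → db → ui → net, length 3.

3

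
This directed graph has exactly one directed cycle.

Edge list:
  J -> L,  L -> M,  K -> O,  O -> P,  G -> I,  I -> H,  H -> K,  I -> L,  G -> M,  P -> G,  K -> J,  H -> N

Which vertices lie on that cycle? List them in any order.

G, H, I, K, O, P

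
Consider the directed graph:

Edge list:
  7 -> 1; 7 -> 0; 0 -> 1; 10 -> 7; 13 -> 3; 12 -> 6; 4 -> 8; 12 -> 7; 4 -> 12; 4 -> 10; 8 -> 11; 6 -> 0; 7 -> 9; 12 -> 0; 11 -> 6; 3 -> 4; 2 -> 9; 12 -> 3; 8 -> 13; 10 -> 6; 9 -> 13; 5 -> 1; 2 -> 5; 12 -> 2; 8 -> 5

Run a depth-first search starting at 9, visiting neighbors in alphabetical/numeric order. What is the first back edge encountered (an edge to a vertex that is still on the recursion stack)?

8->13

DFS from 9 (visiting neighbors in alphabetical/numeric order); mark gray on enter, black on exit:
9 gray
  13 gray
    3 gray
      4 gray
        8 gray
          5 gray
            1 gray
            1 black
          5 black
          11 gray
            6 gray
              0 gray
                0→1: 1 black — skip
              0 black
            6 black
          11 black
          8→13: 13 is gray → back edge
First back edge: 8 → 13.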